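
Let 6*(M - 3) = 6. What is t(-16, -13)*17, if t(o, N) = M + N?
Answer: -153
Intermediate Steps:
M = 4 (M = 3 + (⅙)*6 = 3 + 1 = 4)
t(o, N) = 4 + N
t(-16, -13)*17 = (4 - 13)*17 = -9*17 = -153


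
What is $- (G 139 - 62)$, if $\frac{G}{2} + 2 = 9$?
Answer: $-1884$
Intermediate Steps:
$G = 14$ ($G = -4 + 2 \cdot 9 = -4 + 18 = 14$)
$- (G 139 - 62) = - (14 \cdot 139 - 62) = - (1946 - 62) = \left(-1\right) 1884 = -1884$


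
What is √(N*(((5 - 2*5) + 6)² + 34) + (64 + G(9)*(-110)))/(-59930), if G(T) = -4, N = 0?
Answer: -3*√14/29965 ≈ -0.00037460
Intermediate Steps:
√(N*(((5 - 2*5) + 6)² + 34) + (64 + G(9)*(-110)))/(-59930) = √(0*(((5 - 2*5) + 6)² + 34) + (64 - 4*(-110)))/(-59930) = √(0*(((5 - 10) + 6)² + 34) + (64 + 440))*(-1/59930) = √(0*((-5 + 6)² + 34) + 504)*(-1/59930) = √(0*(1² + 34) + 504)*(-1/59930) = √(0*(1 + 34) + 504)*(-1/59930) = √(0*35 + 504)*(-1/59930) = √(0 + 504)*(-1/59930) = √504*(-1/59930) = (6*√14)*(-1/59930) = -3*√14/29965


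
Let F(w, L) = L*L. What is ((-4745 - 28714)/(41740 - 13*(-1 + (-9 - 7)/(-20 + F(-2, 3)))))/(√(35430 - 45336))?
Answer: 122683*I*√9906/1515865650 ≈ 0.0080551*I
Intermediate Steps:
F(w, L) = L²
((-4745 - 28714)/(41740 - 13*(-1 + (-9 - 7)/(-20 + F(-2, 3)))))/(√(35430 - 45336)) = ((-4745 - 28714)/(41740 - 13*(-1 + (-9 - 7)/(-20 + 3²))))/(√(35430 - 45336)) = (-33459/(41740 - 13*(-1 - 16/(-20 + 9))))/(√(-9906)) = (-33459/(41740 - 13*(-1 - 16/(-11))))/((I*√9906)) = (-33459/(41740 - 13*(-1 - 16*(-1/11))))*(-I*√9906/9906) = (-33459/(41740 - 13*(-1 + 16/11)))*(-I*√9906/9906) = (-33459/(41740 - 13*5/11))*(-I*√9906/9906) = (-33459/(41740 - 65/11))*(-I*√9906/9906) = (-33459/459075/11)*(-I*√9906/9906) = (-33459*11/459075)*(-I*√9906/9906) = -(-122683)*I*√9906/1515865650 = 122683*I*√9906/1515865650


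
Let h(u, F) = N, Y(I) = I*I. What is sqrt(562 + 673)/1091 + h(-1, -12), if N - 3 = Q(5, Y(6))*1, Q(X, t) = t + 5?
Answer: 44 + sqrt(1235)/1091 ≈ 44.032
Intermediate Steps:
Y(I) = I**2
Q(X, t) = 5 + t
N = 44 (N = 3 + (5 + 6**2)*1 = 3 + (5 + 36)*1 = 3 + 41*1 = 3 + 41 = 44)
h(u, F) = 44
sqrt(562 + 673)/1091 + h(-1, -12) = sqrt(562 + 673)/1091 + 44 = sqrt(1235)*(1/1091) + 44 = sqrt(1235)/1091 + 44 = 44 + sqrt(1235)/1091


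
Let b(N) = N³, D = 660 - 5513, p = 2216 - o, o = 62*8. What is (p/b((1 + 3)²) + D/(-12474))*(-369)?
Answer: -105916243/354816 ≈ -298.51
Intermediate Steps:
o = 496
p = 1720 (p = 2216 - 1*496 = 2216 - 496 = 1720)
D = -4853
(p/b((1 + 3)²) + D/(-12474))*(-369) = (1720/(((1 + 3)²)³) - 4853/(-12474))*(-369) = (1720/((4²)³) - 4853*(-1/12474))*(-369) = (1720/(16³) + 4853/12474)*(-369) = (1720/4096 + 4853/12474)*(-369) = (1720*(1/4096) + 4853/12474)*(-369) = (215/512 + 4853/12474)*(-369) = (2583323/3193344)*(-369) = -105916243/354816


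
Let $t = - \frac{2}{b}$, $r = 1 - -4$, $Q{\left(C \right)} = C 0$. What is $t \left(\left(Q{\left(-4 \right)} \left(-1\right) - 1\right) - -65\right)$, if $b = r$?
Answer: $- \frac{128}{5} \approx -25.6$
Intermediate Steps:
$Q{\left(C \right)} = 0$
$r = 5$ ($r = 1 + 4 = 5$)
$b = 5$
$t = - \frac{2}{5} \approx -0.4$
$t \left(\left(Q{\left(-4 \right)} \left(-1\right) - 1\right) - -65\right) = - \frac{2 \left(\left(0 \left(-1\right) - 1\right) - -65\right)}{5} = - \frac{2 \left(\left(0 - 1\right) + 65\right)}{5} = - \frac{2 \left(-1 + 65\right)}{5} = \left(- \frac{2}{5}\right) 64 = - \frac{128}{5}$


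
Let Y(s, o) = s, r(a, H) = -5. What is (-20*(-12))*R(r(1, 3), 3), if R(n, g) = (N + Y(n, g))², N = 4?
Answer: 240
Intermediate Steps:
R(n, g) = (4 + n)²
(-20*(-12))*R(r(1, 3), 3) = (-20*(-12))*(4 - 5)² = 240*(-1)² = 240*1 = 240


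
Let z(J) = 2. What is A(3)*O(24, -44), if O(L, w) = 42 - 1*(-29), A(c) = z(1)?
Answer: 142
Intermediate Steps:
A(c) = 2
O(L, w) = 71 (O(L, w) = 42 + 29 = 71)
A(3)*O(24, -44) = 2*71 = 142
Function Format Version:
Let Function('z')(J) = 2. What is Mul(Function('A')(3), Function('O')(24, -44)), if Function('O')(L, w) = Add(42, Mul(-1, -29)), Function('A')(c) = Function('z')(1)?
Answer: 142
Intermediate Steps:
Function('A')(c) = 2
Function('O')(L, w) = 71 (Function('O')(L, w) = Add(42, 29) = 71)
Mul(Function('A')(3), Function('O')(24, -44)) = Mul(2, 71) = 142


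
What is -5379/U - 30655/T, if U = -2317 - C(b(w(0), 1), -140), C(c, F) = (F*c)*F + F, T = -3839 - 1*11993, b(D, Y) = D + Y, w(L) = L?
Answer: 250911421/114924488 ≈ 2.1833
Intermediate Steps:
T = -15832 (T = -3839 - 11993 = -15832)
C(c, F) = F + c*F² (C(c, F) = c*F² + F = F + c*F²)
U = -21777 (U = -2317 - (-140)*(1 - 140*(0 + 1)) = -2317 - (-140)*(1 - 140*1) = -2317 - (-140)*(1 - 140) = -2317 - (-140)*(-139) = -2317 - 1*19460 = -2317 - 19460 = -21777)
-5379/U - 30655/T = -5379/(-21777) - 30655/(-15832) = -5379*(-1/21777) - 30655*(-1/15832) = 1793/7259 + 30655/15832 = 250911421/114924488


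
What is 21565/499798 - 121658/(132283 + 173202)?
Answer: -54216641059/152680792030 ≈ -0.35510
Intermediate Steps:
21565/499798 - 121658/(132283 + 173202) = 21565*(1/499798) - 121658/305485 = 21565/499798 - 121658*1/305485 = 21565/499798 - 121658/305485 = -54216641059/152680792030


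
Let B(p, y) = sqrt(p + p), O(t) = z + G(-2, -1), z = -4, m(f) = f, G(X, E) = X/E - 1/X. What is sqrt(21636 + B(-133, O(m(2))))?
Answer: sqrt(21636 + I*sqrt(266)) ≈ 147.09 + 0.0554*I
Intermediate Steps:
G(X, E) = -1/X + X/E
O(t) = -3/2 (O(t) = -4 + (-1/(-2) - 2/(-1)) = -4 + (-1*(-1/2) - 2*(-1)) = -4 + (1/2 + 2) = -4 + 5/2 = -3/2)
B(p, y) = sqrt(2)*sqrt(p) (B(p, y) = sqrt(2*p) = sqrt(2)*sqrt(p))
sqrt(21636 + B(-133, O(m(2)))) = sqrt(21636 + sqrt(2)*sqrt(-133)) = sqrt(21636 + sqrt(2)*(I*sqrt(133))) = sqrt(21636 + I*sqrt(266))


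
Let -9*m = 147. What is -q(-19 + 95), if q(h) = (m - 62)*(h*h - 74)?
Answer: 1339970/3 ≈ 4.4666e+5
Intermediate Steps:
m = -49/3 (m = -⅑*147 = -49/3 ≈ -16.333)
q(h) = 17390/3 - 235*h²/3 (q(h) = (-49/3 - 62)*(h*h - 74) = -235*(h² - 74)/3 = -235*(-74 + h²)/3 = 17390/3 - 235*h²/3)
-q(-19 + 95) = -(17390/3 - 235*(-19 + 95)²/3) = -(17390/3 - 235/3*76²) = -(17390/3 - 235/3*5776) = -(17390/3 - 1357360/3) = -1*(-1339970/3) = 1339970/3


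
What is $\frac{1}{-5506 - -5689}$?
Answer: $\frac{1}{183} \approx 0.0054645$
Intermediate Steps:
$\frac{1}{-5506 - -5689} = \frac{1}{-5506 + 5689} = \frac{1}{183}$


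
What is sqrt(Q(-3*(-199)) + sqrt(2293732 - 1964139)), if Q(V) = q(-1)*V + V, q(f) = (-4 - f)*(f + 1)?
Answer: sqrt(597 + 19*sqrt(913)) ≈ 34.221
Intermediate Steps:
q(f) = (1 + f)*(-4 - f) (q(f) = (-4 - f)*(1 + f) = (1 + f)*(-4 - f))
Q(V) = V (Q(V) = (-4 - 1*(-1)**2 - 5*(-1))*V + V = (-4 - 1*1 + 5)*V + V = (-4 - 1 + 5)*V + V = 0*V + V = 0 + V = V)
sqrt(Q(-3*(-199)) + sqrt(2293732 - 1964139)) = sqrt(-3*(-199) + sqrt(2293732 - 1964139)) = sqrt(597 + sqrt(329593)) = sqrt(597 + 19*sqrt(913))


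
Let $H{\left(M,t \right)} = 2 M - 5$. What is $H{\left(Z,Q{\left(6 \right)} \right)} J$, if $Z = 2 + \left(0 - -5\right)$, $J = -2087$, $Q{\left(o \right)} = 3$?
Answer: $-18783$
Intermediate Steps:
$Z = 7$ ($Z = 2 + \left(0 + 5\right) = 2 + 5 = 7$)
$H{\left(M,t \right)} = -5 + 2 M$
$H{\left(Z,Q{\left(6 \right)} \right)} J = \left(-5 + 2 \cdot 7\right) \left(-2087\right) = \left(-5 + 14\right) \left(-2087\right) = 9 \left(-2087\right) = -18783$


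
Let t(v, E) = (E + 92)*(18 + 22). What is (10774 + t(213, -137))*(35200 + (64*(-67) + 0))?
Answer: 277404288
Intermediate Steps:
t(v, E) = 3680 + 40*E (t(v, E) = (92 + E)*40 = 3680 + 40*E)
(10774 + t(213, -137))*(35200 + (64*(-67) + 0)) = (10774 + (3680 + 40*(-137)))*(35200 + (64*(-67) + 0)) = (10774 + (3680 - 5480))*(35200 + (-4288 + 0)) = (10774 - 1800)*(35200 - 4288) = 8974*30912 = 277404288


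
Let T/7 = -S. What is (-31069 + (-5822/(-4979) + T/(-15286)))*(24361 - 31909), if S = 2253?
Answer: 8923482666395190/38054497 ≈ 2.3449e+8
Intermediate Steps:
T = -15771 (T = 7*(-1*2253) = 7*(-2253) = -15771)
(-31069 + (-5822/(-4979) + T/(-15286)))*(24361 - 31909) = (-31069 + (-5822/(-4979) - 15771/(-15286)))*(24361 - 31909) = (-31069 + (-5822*(-1/4979) - 15771*(-1/15286)))*(-7548) = (-31069 + (5822/4979 + 15771/15286))*(-7548) = (-31069 + 167518901/76108994)*(-7548) = -2364462815685/76108994*(-7548) = 8923482666395190/38054497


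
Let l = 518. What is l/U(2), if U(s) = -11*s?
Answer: -259/11 ≈ -23.545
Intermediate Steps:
l/U(2) = 518/((-11*2)) = 518/(-22) = 518*(-1/22) = -259/11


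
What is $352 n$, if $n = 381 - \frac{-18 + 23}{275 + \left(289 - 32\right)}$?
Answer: $\frac{17836456}{133} \approx 1.3411 \cdot 10^{5}$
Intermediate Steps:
$n = \frac{202687}{532}$ ($n = 381 - \frac{5}{275 + 257} = 381 - \frac{5}{532} = \frac{202687}{532} \approx 380.99$)
$352 n = 352 \cdot \frac{202687}{532} = \frac{17836456}{133}$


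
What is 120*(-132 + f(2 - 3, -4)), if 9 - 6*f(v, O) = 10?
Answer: -15860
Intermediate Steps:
f(v, O) = -1/6 (f(v, O) = 3/2 - 1/6*10 = 3/2 - 5/3 = -1/6)
120*(-132 + f(2 - 3, -4)) = 120*(-132 - 1/6) = 120*(-793/6) = -15860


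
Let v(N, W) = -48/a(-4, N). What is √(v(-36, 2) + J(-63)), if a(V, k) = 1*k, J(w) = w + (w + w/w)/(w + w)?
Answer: I*√26978/21 ≈ 7.8214*I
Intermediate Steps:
J(w) = w + (1 + w)/(2*w) (J(w) = w + (w + 1)/((2*w)) = w + (1 + w)*(1/(2*w)) = w + (1 + w)/(2*w))
a(V, k) = k
v(N, W) = -48/N
√(v(-36, 2) + J(-63)) = √(-48/(-36) + (½ - 63 + (½)/(-63))) = √(-48*(-1/36) + (½ - 63 + (½)*(-1/63))) = √(4/3 + (½ - 63 - 1/126)) = √(4/3 - 3938/63) = √(-3854/63) = I*√26978/21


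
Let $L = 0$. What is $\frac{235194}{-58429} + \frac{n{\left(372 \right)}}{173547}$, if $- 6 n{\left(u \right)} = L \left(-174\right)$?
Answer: $- \frac{235194}{58429} \approx -4.0253$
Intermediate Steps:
$n{\left(u \right)} = 0$ ($n{\left(u \right)} = - \frac{0 \left(-174\right)}{6} = \left(- \frac{1}{6}\right) 0 = 0$)
$\frac{235194}{-58429} + \frac{n{\left(372 \right)}}{173547} = \frac{235194}{-58429} + \frac{0}{173547} = 235194 \left(- \frac{1}{58429}\right) + 0 \cdot \frac{1}{173547} = - \frac{235194}{58429} + 0 = - \frac{235194}{58429}$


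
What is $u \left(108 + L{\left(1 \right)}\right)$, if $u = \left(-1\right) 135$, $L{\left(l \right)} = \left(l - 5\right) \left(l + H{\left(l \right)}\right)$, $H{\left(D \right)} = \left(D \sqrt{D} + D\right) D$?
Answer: $-12960$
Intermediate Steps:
$H{\left(D \right)} = D \left(D + D^{\frac{3}{2}}\right)$ ($H{\left(D \right)} = \left(D^{\frac{3}{2}} + D\right) D = \left(D + D^{\frac{3}{2}}\right) D = D \left(D + D^{\frac{3}{2}}\right)$)
$L{\left(l \right)} = \left(-5 + l\right) \left(l + l^{2} + l^{\frac{5}{2}}\right)$ ($L{\left(l \right)} = \left(l - 5\right) \left(l + \left(l^{2} + l^{\frac{5}{2}}\right)\right) = \left(-5 + l\right) \left(l + l^{2} + l^{\frac{5}{2}}\right)$)
$u = -135$
$u \left(108 + L{\left(1 \right)}\right) = - 135 \left(108 - \left(5 - 1 - 1 + 4 + 5\right)\right) = - 135 \left(108 - 12\right) = \left(-135\right) 96 = -12960$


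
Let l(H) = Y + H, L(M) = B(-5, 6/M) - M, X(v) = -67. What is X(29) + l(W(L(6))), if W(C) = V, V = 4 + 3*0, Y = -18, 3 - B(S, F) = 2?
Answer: -81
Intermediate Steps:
B(S, F) = 1 (B(S, F) = 3 - 1*2 = 3 - 2 = 1)
L(M) = 1 - M
V = 4 (V = 4 + 0 = 4)
W(C) = 4
l(H) = -18 + H
X(29) + l(W(L(6))) = -67 + (-18 + 4) = -67 - 14 = -81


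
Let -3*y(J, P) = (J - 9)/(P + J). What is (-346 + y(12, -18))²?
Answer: 4305625/36 ≈ 1.1960e+5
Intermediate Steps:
y(J, P) = -(-9 + J)/(3*(J + P)) (y(J, P) = -(J - 9)/(3*(P + J)) = -(-9 + J)/(3*(J + P)))
(-346 + y(12, -18))² = (-346 + (3 - ⅓*12)/(12 - 18))² = (-346 + (3 - 4)/(-6))² = (-346 - ⅙*(-1))² = (-346 + ⅙)² = (-2075/6)² = 4305625/36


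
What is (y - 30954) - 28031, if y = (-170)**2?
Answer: -30085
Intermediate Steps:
y = 28900
(y - 30954) - 28031 = (28900 - 30954) - 28031 = -2054 - 28031 = -30085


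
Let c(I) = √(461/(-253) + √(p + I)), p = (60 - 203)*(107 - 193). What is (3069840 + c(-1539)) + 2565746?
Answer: 5635586 + √(-116633 + 64009*√10759)/253 ≈ 5.6356e+6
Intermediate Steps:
p = 12298 (p = -143*(-86) = 12298)
c(I) = √(-461/253 + √(12298 + I)) (c(I) = √(461/(-253) + √(12298 + I)) = √(461*(-1/253) + √(12298 + I)) = √(-461/253 + √(12298 + I)))
(3069840 + c(-1539)) + 2565746 = (3069840 + √(-116633 + 64009*√(12298 - 1539))/253) + 2565746 = (3069840 + √(-116633 + 64009*√10759)/253) + 2565746 = 5635586 + √(-116633 + 64009*√10759)/253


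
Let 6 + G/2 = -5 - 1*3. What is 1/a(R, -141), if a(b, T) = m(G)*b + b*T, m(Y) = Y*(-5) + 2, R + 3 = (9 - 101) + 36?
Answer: -1/59 ≈ -0.016949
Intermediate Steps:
R = -59 (R = -3 + ((9 - 101) + 36) = -3 + (-92 + 36) = -3 - 56 = -59)
G = -28 (G = -12 + 2*(-5 - 1*3) = -12 + 2*(-5 - 3) = -12 + 2*(-8) = -12 - 16 = -28)
m(Y) = 2 - 5*Y (m(Y) = -5*Y + 2 = 2 - 5*Y)
a(b, T) = 142*b + T*b (a(b, T) = (2 - 5*(-28))*b + b*T = (2 + 140)*b + T*b = 142*b + T*b)
1/a(R, -141) = 1/(-59*(142 - 141)) = 1/(-59*1) = 1/(-59) = -1/59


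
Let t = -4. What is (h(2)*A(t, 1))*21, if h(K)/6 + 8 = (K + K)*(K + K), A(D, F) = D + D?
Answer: -8064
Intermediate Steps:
A(D, F) = 2*D
h(K) = -48 + 24*K**2 (h(K) = -48 + 6*((K + K)*(K + K)) = -48 + 6*((2*K)*(2*K)) = -48 + 6*(4*K**2) = -48 + 24*K**2)
(h(2)*A(t, 1))*21 = ((-48 + 24*2**2)*(2*(-4)))*21 = ((-48 + 24*4)*(-8))*21 = ((-48 + 96)*(-8))*21 = (48*(-8))*21 = -384*21 = -8064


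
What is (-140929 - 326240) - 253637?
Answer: -720806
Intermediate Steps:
(-140929 - 326240) - 253637 = -467169 - 253637 = -720806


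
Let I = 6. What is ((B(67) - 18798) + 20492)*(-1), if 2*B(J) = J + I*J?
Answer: -3857/2 ≈ -1928.5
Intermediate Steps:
B(J) = 7*J/2 (B(J) = (J + 6*J)/2 = (7*J)/2 = 7*J/2)
((B(67) - 18798) + 20492)*(-1) = (((7/2)*67 - 18798) + 20492)*(-1) = ((469/2 - 18798) + 20492)*(-1) = (-37127/2 + 20492)*(-1) = (3857/2)*(-1) = -3857/2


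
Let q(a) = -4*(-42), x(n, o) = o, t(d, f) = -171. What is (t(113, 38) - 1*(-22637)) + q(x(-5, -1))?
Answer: 22634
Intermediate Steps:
q(a) = 168
(t(113, 38) - 1*(-22637)) + q(x(-5, -1)) = (-171 - 1*(-22637)) + 168 = (-171 + 22637) + 168 = 22466 + 168 = 22634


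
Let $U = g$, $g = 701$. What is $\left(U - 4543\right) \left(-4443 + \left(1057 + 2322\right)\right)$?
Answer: $4087888$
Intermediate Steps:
$U = 701$
$\left(U - 4543\right) \left(-4443 + \left(1057 + 2322\right)\right) = \left(701 - 4543\right) \left(-4443 + \left(1057 + 2322\right)\right) = - 3842 \left(-4443 + 3379\right) = \left(-3842\right) \left(-1064\right) = 4087888$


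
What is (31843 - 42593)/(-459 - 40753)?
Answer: 5375/20606 ≈ 0.26085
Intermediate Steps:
(31843 - 42593)/(-459 - 40753) = -10750/(-41212) = -10750*(-1/41212) = 5375/20606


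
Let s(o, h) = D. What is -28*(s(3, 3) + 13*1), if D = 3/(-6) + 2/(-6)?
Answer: -1022/3 ≈ -340.67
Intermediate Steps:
D = -⅚ (D = 3*(-⅙) + 2*(-⅙) = -½ - ⅓ = -⅚ ≈ -0.83333)
s(o, h) = -⅚
-28*(s(3, 3) + 13*1) = -28*(-⅚ + 13*1) = -28*(-⅚ + 13) = -28*73/6 = -1022/3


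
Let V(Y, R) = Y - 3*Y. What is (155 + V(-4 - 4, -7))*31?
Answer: 5301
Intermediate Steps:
V(Y, R) = -2*Y
(155 + V(-4 - 4, -7))*31 = (155 - 2*(-4 - 4))*31 = (155 - 2*(-8))*31 = (155 + 16)*31 = 171*31 = 5301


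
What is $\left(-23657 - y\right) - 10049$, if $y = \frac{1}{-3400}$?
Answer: $- \frac{114600399}{3400} \approx -33706.0$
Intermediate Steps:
$y = - \frac{1}{3400} \approx -0.00029412$
$\left(-23657 - y\right) - 10049 = \left(-23657 - - \frac{1}{3400}\right) - 10049 = \left(-23657 + \frac{1}{3400}\right) - 10049 = - \frac{80433799}{3400} - 10049 = - \frac{114600399}{3400}$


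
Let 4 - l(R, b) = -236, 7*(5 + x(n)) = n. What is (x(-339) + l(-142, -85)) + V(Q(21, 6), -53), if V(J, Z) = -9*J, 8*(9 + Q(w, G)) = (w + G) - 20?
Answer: 14543/56 ≈ 259.70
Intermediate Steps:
x(n) = -5 + n/7
Q(w, G) = -23/2 + G/8 + w/8 (Q(w, G) = -9 + ((w + G) - 20)/8 = -9 + ((G + w) - 20)/8 = -9 + (-20 + G + w)/8 = -9 + (-5/2 + G/8 + w/8) = -23/2 + G/8 + w/8)
l(R, b) = 240 (l(R, b) = 4 - 1*(-236) = 4 + 236 = 240)
(x(-339) + l(-142, -85)) + V(Q(21, 6), -53) = ((-5 + (1/7)*(-339)) + 240) - 9*(-23/2 + (1/8)*6 + (1/8)*21) = ((-5 - 339/7) + 240) - 9*(-23/2 + 3/4 + 21/8) = (-374/7 + 240) - 9*(-65/8) = 1306/7 + 585/8 = 14543/56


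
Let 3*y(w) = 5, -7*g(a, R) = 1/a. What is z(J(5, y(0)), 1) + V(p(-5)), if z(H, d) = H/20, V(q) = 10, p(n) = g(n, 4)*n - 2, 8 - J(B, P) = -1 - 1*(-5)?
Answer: 51/5 ≈ 10.200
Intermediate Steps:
g(a, R) = -1/(7*a)
y(w) = 5/3 (y(w) = (⅓)*5 = 5/3)
J(B, P) = 4 (J(B, P) = 8 - (-1 - 1*(-5)) = 8 - (-1 + 5) = 8 - 1*4 = 8 - 4 = 4)
p(n) = -15/7 (p(n) = (-1/(7*n))*n - 2 = -⅐ - 2 = -15/7)
z(H, d) = H/20 (z(H, d) = H*(1/20) = H/20)
z(J(5, y(0)), 1) + V(p(-5)) = (1/20)*4 + 10 = ⅕ + 10 = 51/5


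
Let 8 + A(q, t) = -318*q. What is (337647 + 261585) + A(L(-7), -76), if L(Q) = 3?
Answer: 598270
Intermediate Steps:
A(q, t) = -8 - 318*q
(337647 + 261585) + A(L(-7), -76) = (337647 + 261585) + (-8 - 318*3) = 599232 + (-8 - 954) = 599232 - 962 = 598270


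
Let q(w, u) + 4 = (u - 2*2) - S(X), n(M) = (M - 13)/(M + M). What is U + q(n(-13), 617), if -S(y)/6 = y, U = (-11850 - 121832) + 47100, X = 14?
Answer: -85889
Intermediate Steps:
n(M) = (-13 + M)/(2*M) (n(M) = (-13 + M)/((2*M)) = (-13 + M)*(1/(2*M)) = (-13 + M)/(2*M))
U = -86582 (U = -133682 + 47100 = -86582)
S(y) = -6*y
q(w, u) = 76 + u (q(w, u) = -4 + ((u - 2*2) - (-6)*14) = -4 + ((u - 4) - 1*(-84)) = -4 + ((-4 + u) + 84) = -4 + (80 + u) = 76 + u)
U + q(n(-13), 617) = -86582 + (76 + 617) = -86582 + 693 = -85889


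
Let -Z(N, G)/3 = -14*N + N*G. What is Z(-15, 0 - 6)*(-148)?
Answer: 133200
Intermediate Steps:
Z(N, G) = 42*N - 3*G*N (Z(N, G) = -3*(-14*N + N*G) = -3*(-14*N + G*N) = 42*N - 3*G*N)
Z(-15, 0 - 6)*(-148) = (3*(-15)*(14 - (0 - 6)))*(-148) = (3*(-15)*(14 - 1*(-6)))*(-148) = (3*(-15)*(14 + 6))*(-148) = (3*(-15)*20)*(-148) = -900*(-148) = 133200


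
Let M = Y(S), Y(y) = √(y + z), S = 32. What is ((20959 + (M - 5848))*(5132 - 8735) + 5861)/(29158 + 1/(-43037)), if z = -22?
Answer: -2342894341664/1254872845 - 155062311*√10/1254872845 ≈ -1867.4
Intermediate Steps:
Y(y) = √(-22 + y) (Y(y) = √(y - 22) = √(-22 + y))
M = √10 (M = √(-22 + 32) = √10 ≈ 3.1623)
((20959 + (M - 5848))*(5132 - 8735) + 5861)/(29158 + 1/(-43037)) = ((20959 + (√10 - 5848))*(5132 - 8735) + 5861)/(29158 + 1/(-43037)) = ((20959 + (-5848 + √10))*(-3603) + 5861)/(29158 - 1/43037) = ((15111 + √10)*(-3603) + 5861)/(1254872845/43037) = ((-54444933 - 3603*√10) + 5861)*(43037/1254872845) = (-54439072 - 3603*√10)*(43037/1254872845) = -2342894341664/1254872845 - 155062311*√10/1254872845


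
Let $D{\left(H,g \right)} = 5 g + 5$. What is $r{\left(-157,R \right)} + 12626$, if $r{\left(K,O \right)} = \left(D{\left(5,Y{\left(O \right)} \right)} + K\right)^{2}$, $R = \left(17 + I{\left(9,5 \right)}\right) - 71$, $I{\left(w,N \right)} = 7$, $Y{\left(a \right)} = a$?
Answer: $162395$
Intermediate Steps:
$D{\left(H,g \right)} = 5 + 5 g$
$R = -47$ ($R = \left(17 + 7\right) - 71 = 24 - 71 = -47$)
$r{\left(K,O \right)} = \left(5 + K + 5 O\right)^{2}$ ($r{\left(K,O \right)} = \left(\left(5 + 5 O\right) + K\right)^{2} = \left(5 + K + 5 O\right)^{2}$)
$r{\left(-157,R \right)} + 12626 = \left(5 - 157 + 5 \left(-47\right)\right)^{2} + 12626 = \left(5 - 157 - 235\right)^{2} + 12626 = \left(-387\right)^{2} + 12626 = 149769 + 12626 = 162395$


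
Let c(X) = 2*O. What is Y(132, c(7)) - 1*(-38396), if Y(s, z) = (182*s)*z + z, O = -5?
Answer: -201854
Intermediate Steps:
c(X) = -10 (c(X) = 2*(-5) = -10)
Y(s, z) = z + 182*s*z (Y(s, z) = 182*s*z + z = z + 182*s*z)
Y(132, c(7)) - 1*(-38396) = -10*(1 + 182*132) - 1*(-38396) = -10*(1 + 24024) + 38396 = -10*24025 + 38396 = -240250 + 38396 = -201854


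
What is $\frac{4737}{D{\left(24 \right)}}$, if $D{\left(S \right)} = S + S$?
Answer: $\frac{1579}{16} \approx 98.688$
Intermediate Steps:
$D{\left(S \right)} = 2 S$
$\frac{4737}{D{\left(24 \right)}} = \frac{4737}{2 \cdot 24} = \frac{4737}{48} = 4737 \cdot \frac{1}{48} = \frac{1579}{16}$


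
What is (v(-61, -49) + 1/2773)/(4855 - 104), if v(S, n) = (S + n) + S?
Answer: -474182/13174523 ≈ -0.035992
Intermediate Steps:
v(S, n) = n + 2*S
(v(-61, -49) + 1/2773)/(4855 - 104) = ((-49 + 2*(-61)) + 1/2773)/(4855 - 104) = ((-49 - 122) + 1/2773)/4751 = (-171 + 1/2773)*(1/4751) = -474182/2773*1/4751 = -474182/13174523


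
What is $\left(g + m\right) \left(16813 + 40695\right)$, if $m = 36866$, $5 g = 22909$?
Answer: $\frac{11917900412}{5} \approx 2.3836 \cdot 10^{9}$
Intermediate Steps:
$g = \frac{22909}{5}$ ($g = \frac{1}{5} \cdot 22909 = \frac{22909}{5} \approx 4581.8$)
$\left(g + m\right) \left(16813 + 40695\right) = \left(\frac{22909}{5} + 36866\right) \left(16813 + 40695\right) = \frac{207239}{5} \cdot 57508 = \frac{11917900412}{5}$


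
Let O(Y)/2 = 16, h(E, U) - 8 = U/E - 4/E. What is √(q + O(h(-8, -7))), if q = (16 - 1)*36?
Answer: 2*√143 ≈ 23.917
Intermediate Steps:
h(E, U) = 8 - 4/E + U/E (h(E, U) = 8 + (U/E - 4/E) = 8 + (-4/E + U/E) = 8 - 4/E + U/E)
O(Y) = 32 (O(Y) = 2*16 = 32)
q = 540 (q = 15*36 = 540)
√(q + O(h(-8, -7))) = √(540 + 32) = √572 = 2*√143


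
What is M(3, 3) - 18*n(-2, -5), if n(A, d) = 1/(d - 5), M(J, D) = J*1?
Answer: 24/5 ≈ 4.8000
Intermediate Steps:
M(J, D) = J
n(A, d) = 1/(-5 + d)
M(3, 3) - 18*n(-2, -5) = 3 - 18/(-5 - 5) = 3 - 18/(-10) = 3 - 18*(-1/10) = 3 + 9/5 = 24/5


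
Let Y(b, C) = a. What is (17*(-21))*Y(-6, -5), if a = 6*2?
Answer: -4284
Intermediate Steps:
a = 12
Y(b, C) = 12
(17*(-21))*Y(-6, -5) = (17*(-21))*12 = -357*12 = -4284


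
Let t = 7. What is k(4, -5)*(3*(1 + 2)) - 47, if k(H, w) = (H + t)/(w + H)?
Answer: -146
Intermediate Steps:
k(H, w) = (7 + H)/(H + w) (k(H, w) = (H + 7)/(w + H) = (7 + H)/(H + w))
k(4, -5)*(3*(1 + 2)) - 47 = ((7 + 4)/(4 - 5))*(3*(1 + 2)) - 47 = (11/(-1))*(3*3) - 47 = -1*11*9 - 47 = -11*9 - 47 = -99 - 47 = -146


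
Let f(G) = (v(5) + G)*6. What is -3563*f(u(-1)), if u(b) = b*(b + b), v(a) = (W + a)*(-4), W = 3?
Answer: 641340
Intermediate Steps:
v(a) = -12 - 4*a (v(a) = (3 + a)*(-4) = -12 - 4*a)
u(b) = 2*b**2 (u(b) = b*(2*b) = 2*b**2)
f(G) = -192 + 6*G (f(G) = ((-12 - 4*5) + G)*6 = ((-12 - 20) + G)*6 = (-32 + G)*6 = -192 + 6*G)
-3563*f(u(-1)) = -3563*(-192 + 6*(2*(-1)**2)) = -3563*(-192 + 6*(2*1)) = -3563*(-192 + 6*2) = -3563*(-192 + 12) = -3563*(-180) = 641340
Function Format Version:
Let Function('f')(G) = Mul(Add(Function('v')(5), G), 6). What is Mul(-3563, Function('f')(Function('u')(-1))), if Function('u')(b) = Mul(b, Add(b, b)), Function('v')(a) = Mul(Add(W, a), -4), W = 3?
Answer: 641340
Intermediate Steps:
Function('v')(a) = Add(-12, Mul(-4, a)) (Function('v')(a) = Mul(Add(3, a), -4) = Add(-12, Mul(-4, a)))
Function('u')(b) = Mul(2, Pow(b, 2)) (Function('u')(b) = Mul(b, Mul(2, b)) = Mul(2, Pow(b, 2)))
Function('f')(G) = Add(-192, Mul(6, G)) (Function('f')(G) = Mul(Add(Add(-12, Mul(-4, 5)), G), 6) = Mul(Add(Add(-12, -20), G), 6) = Mul(Add(-32, G), 6) = Add(-192, Mul(6, G)))
Mul(-3563, Function('f')(Function('u')(-1))) = Mul(-3563, Add(-192, Mul(6, Mul(2, Pow(-1, 2))))) = Mul(-3563, Add(-192, Mul(6, Mul(2, 1)))) = Mul(-3563, Add(-192, Mul(6, 2))) = Mul(-3563, Add(-192, 12)) = Mul(-3563, -180) = 641340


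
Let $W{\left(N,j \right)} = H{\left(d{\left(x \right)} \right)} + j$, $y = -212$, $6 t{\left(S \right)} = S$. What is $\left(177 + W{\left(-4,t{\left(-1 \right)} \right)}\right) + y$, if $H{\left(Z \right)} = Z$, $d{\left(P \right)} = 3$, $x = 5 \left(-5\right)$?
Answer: $- \frac{193}{6} \approx -32.167$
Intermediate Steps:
$x = -25$
$t{\left(S \right)} = \frac{S}{6}$
$W{\left(N,j \right)} = 3 + j$
$\left(177 + W{\left(-4,t{\left(-1 \right)} \right)}\right) + y = \left(177 + \left(3 + \frac{1}{6} \left(-1\right)\right)\right) - 212 = \left(177 + \left(3 - \frac{1}{6}\right)\right) - 212 = \left(177 + \frac{17}{6}\right) - 212 = \frac{1079}{6} - 212 = - \frac{193}{6}$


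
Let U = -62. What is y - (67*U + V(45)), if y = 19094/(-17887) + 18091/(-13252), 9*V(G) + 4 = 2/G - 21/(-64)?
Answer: 6377466565730737/1536009635520 ≈ 4152.0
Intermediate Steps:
V(G) = -235/576 + 2/(9*G) (V(G) = -4/9 + (2/G - 21/(-64))/9 = -4/9 + (2/G - 21*(-1/64))/9 = -4/9 + (2/G + 21/64)/9 = -4/9 + (21/64 + 2/G)/9 = -4/9 + (7/192 + 2/(9*G)) = -235/576 + 2/(9*G))
y = -576627405/237038524 (y = 19094*(-1/17887) + 18091*(-1/13252) = -19094/17887 - 18091/13252 = -576627405/237038524 ≈ -2.4326)
y - (67*U + V(45)) = -576627405/237038524 - (67*(-62) + (1/576)*(128 - 235*45)/45) = -576627405/237038524 - (-4154 + (1/576)*(1/45)*(128 - 10575)) = -576627405/237038524 - (-4154 + (1/576)*(1/45)*(-10447)) = -576627405/237038524 - (-4154 - 10447/25920) = -576627405/237038524 - 1*(-107682127/25920) = -576627405/237038524 + 107682127/25920 = 6377466565730737/1536009635520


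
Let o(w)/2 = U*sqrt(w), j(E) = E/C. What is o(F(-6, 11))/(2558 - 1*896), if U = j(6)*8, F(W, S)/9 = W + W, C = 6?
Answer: 16*I*sqrt(3)/277 ≈ 0.10005*I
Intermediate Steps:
F(W, S) = 18*W (F(W, S) = 9*(W + W) = 9*(2*W) = 18*W)
j(E) = E/6
U = 8 (U = ((1/6)*6)*8 = 1*8 = 8)
o(w) = 16*sqrt(w) (o(w) = 2*(8*sqrt(w)) = 16*sqrt(w))
o(F(-6, 11))/(2558 - 1*896) = (16*sqrt(18*(-6)))/(2558 - 1*896) = (16*sqrt(-108))/(2558 - 896) = (16*(6*I*sqrt(3)))/1662 = (96*I*sqrt(3))*(1/1662) = 16*I*sqrt(3)/277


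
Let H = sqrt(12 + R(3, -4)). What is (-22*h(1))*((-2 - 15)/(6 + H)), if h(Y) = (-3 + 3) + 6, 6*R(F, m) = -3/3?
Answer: 80784/145 - 2244*sqrt(426)/145 ≈ 237.71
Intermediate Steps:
R(F, m) = -1/6 (R(F, m) = (-3/3)/6 = (-3*1/3)/6 = (1/6)*(-1) = -1/6)
h(Y) = 6 (h(Y) = 0 + 6 = 6)
H = sqrt(426)/6 (H = sqrt(12 - 1/6) = sqrt(71/6) = sqrt(426)/6 ≈ 3.4400)
(-22*h(1))*((-2 - 15)/(6 + H)) = (-22*6)*((-2 - 15)/(6 + sqrt(426)/6)) = -(-2244)/(6 + sqrt(426)/6) = 2244/(6 + sqrt(426)/6)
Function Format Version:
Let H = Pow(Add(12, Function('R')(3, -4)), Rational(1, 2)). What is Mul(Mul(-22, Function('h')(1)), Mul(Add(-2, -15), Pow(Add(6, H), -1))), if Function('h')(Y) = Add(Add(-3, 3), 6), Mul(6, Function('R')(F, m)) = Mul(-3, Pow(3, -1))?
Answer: Add(Rational(80784, 145), Mul(Rational(-2244, 145), Pow(426, Rational(1, 2)))) ≈ 237.71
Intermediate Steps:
Function('R')(F, m) = Rational(-1, 6) (Function('R')(F, m) = Mul(Rational(1, 6), Mul(-3, Pow(3, -1))) = Mul(Rational(1, 6), Mul(-3, Rational(1, 3))) = Mul(Rational(1, 6), -1) = Rational(-1, 6))
Function('h')(Y) = 6 (Function('h')(Y) = Add(0, 6) = 6)
H = Mul(Rational(1, 6), Pow(426, Rational(1, 2))) (H = Pow(Add(12, Rational(-1, 6)), Rational(1, 2)) = Pow(Rational(71, 6), Rational(1, 2)) = Mul(Rational(1, 6), Pow(426, Rational(1, 2))) ≈ 3.4400)
Mul(Mul(-22, Function('h')(1)), Mul(Add(-2, -15), Pow(Add(6, H), -1))) = Mul(Mul(-22, 6), Mul(Add(-2, -15), Pow(Add(6, Mul(Rational(1, 6), Pow(426, Rational(1, 2)))), -1))) = Mul(-132, Mul(-17, Pow(Add(6, Mul(Rational(1, 6), Pow(426, Rational(1, 2)))), -1))) = Mul(2244, Pow(Add(6, Mul(Rational(1, 6), Pow(426, Rational(1, 2)))), -1))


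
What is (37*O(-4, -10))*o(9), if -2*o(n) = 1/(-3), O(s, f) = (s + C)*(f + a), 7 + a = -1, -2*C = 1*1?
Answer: 999/2 ≈ 499.50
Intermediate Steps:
C = -1/2 ≈ -0.50000
a = -8 (a = -7 - 1 = -8)
O(s, f) = (-8 + f)*(-1/2 + s) (O(s, f) = (s - 1/2)*(f - 8) = (-1/2 + s)*(-8 + f) = (-8 + f)*(-1/2 + s))
o(n) = 1/6 (o(n) = -1/2/(-3) = -1/2*(-1/3) = 1/6)
(37*O(-4, -10))*o(9) = (37*(4 - 8*(-4) - 1/2*(-10) - 10*(-4)))*(1/6) = (37*(4 + 32 + 5 + 40))*(1/6) = (37*81)*(1/6) = 2997*(1/6) = 999/2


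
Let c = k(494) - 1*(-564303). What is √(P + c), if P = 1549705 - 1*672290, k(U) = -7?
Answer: √1441711 ≈ 1200.7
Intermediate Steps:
P = 877415 (P = 1549705 - 672290 = 877415)
c = 564296 (c = -7 - 1*(-564303) = -7 + 564303 = 564296)
√(P + c) = √(877415 + 564296) = √1441711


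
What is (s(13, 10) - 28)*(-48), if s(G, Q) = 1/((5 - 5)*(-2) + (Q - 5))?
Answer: 6672/5 ≈ 1334.4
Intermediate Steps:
s(G, Q) = 1/(-5 + Q) (s(G, Q) = 1/(0*(-2) + (-5 + Q)) = 1/(0 + (-5 + Q)) = 1/(-5 + Q))
(s(13, 10) - 28)*(-48) = (1/(-5 + 10) - 28)*(-48) = (1/5 - 28)*(-48) = (⅕ - 28)*(-48) = -139/5*(-48) = 6672/5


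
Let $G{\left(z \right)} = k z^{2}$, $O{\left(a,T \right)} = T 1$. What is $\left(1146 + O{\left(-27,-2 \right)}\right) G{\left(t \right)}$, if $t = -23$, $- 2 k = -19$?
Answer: $5749172$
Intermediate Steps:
$k = \frac{19}{2}$ ($k = \left(- \frac{1}{2}\right) \left(-19\right) = \frac{19}{2} \approx 9.5$)
$O{\left(a,T \right)} = T$
$G{\left(z \right)} = \frac{19 z^{2}}{2}$
$\left(1146 + O{\left(-27,-2 \right)}\right) G{\left(t \right)} = \left(1146 - 2\right) \frac{19 \left(-23\right)^{2}}{2} = 1144 \cdot \frac{19}{2} \cdot 529 = 1144 \cdot \frac{10051}{2} = 5749172$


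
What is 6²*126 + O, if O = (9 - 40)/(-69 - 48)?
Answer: 530743/117 ≈ 4536.3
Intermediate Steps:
O = 31/117 (O = -31/(-117) = -31*(-1/117) = 31/117 ≈ 0.26496)
6²*126 + O = 6²*126 + 31/117 = 36*126 + 31/117 = 4536 + 31/117 = 530743/117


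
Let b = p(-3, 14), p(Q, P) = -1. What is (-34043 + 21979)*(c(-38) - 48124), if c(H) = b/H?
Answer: 11030784752/19 ≈ 5.8057e+8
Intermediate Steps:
b = -1
c(H) = -1/H
(-34043 + 21979)*(c(-38) - 48124) = (-34043 + 21979)*(-1/(-38) - 48124) = -12064*(-1*(-1/38) - 48124) = -12064*(1/38 - 48124) = -12064*(-1828711/38) = 11030784752/19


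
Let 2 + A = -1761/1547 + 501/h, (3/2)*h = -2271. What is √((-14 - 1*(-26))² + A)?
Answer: √770910145317130/2342158 ≈ 11.855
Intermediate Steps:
h = -1514 (h = (⅔)*(-2271) = -1514)
A = -8125517/2342158 (A = -2 + (-1761/1547 + 501/(-1514)) = -2 + (-1761*1/1547 + 501*(-1/1514)) = -2 + (-1761/1547 - 501/1514) = -2 - 3441201/2342158 = -8125517/2342158 ≈ -3.4692)
√((-14 - 1*(-26))² + A) = √((-14 - 1*(-26))² - 8125517/2342158) = √((-14 + 26)² - 8125517/2342158) = √(12² - 8125517/2342158) = √(144 - 8125517/2342158) = √(329145235/2342158) = √770910145317130/2342158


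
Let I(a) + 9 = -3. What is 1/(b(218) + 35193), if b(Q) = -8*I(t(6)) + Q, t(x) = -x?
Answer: 1/35507 ≈ 2.8163e-5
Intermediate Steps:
I(a) = -12 (I(a) = -9 - 3 = -12)
b(Q) = 96 + Q (b(Q) = -8*(-12) + Q = 96 + Q)
1/(b(218) + 35193) = 1/((96 + 218) + 35193) = 1/(314 + 35193) = 1/35507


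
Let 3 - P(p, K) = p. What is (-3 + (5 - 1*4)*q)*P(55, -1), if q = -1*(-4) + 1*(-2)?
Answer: 52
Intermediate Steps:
q = 2 (q = 4 - 2 = 2)
P(p, K) = 3 - p
(-3 + (5 - 1*4)*q)*P(55, -1) = (-3 + (5 - 1*4)*2)*(3 - 1*55) = (-3 + (5 - 4)*2)*(3 - 55) = (-3 + 1*2)*(-52) = (-3 + 2)*(-52) = -1*(-52) = 52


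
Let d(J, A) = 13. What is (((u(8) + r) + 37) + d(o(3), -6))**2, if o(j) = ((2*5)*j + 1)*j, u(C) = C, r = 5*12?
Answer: 13924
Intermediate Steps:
r = 60
o(j) = j*(1 + 10*j) (o(j) = (10*j + 1)*j = (1 + 10*j)*j = j*(1 + 10*j))
(((u(8) + r) + 37) + d(o(3), -6))**2 = (((8 + 60) + 37) + 13)**2 = ((68 + 37) + 13)**2 = (105 + 13)**2 = 118**2 = 13924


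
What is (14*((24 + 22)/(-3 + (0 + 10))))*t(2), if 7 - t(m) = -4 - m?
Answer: 1196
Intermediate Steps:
t(m) = 11 + m (t(m) = 7 - (-4 - m) = 7 + (4 + m) = 11 + m)
(14*((24 + 22)/(-3 + (0 + 10))))*t(2) = (14*((24 + 22)/(-3 + (0 + 10))))*(11 + 2) = (14*(46/(-3 + 10)))*13 = (14*(46/7))*13 = 92*13 = 1196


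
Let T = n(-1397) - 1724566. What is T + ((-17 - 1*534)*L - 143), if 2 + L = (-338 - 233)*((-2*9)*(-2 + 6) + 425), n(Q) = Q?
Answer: 109336209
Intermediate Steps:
L = -201565 (L = -2 + (-338 - 233)*((-2*9)*(-2 + 6) + 425) = -2 - 571*(-18*4 + 425) = -2 - 571*(-72 + 425) = -2 - 571*353 = -2 - 201563 = -201565)
T = -1725963 (T = -1397 - 1724566 = -1725963)
T + ((-17 - 1*534)*L - 143) = -1725963 + ((-17 - 1*534)*(-201565) - 143) = -1725963 + ((-17 - 534)*(-201565) - 143) = -1725963 + (-551*(-201565) - 143) = -1725963 + (111062315 - 143) = -1725963 + 111062172 = 109336209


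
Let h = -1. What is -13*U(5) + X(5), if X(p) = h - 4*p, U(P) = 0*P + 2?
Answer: -47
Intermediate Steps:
U(P) = 2 (U(P) = 0 + 2 = 2)
X(p) = -1 - 4*p
-13*U(5) + X(5) = -13*2 + (-1 - 4*5) = -26 + (-1 - 20) = -26 - 21 = -47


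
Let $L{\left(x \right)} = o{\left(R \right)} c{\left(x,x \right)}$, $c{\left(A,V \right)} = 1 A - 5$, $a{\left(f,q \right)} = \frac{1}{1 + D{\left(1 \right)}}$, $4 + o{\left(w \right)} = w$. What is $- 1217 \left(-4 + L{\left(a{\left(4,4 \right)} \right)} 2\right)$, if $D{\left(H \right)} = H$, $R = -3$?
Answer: $-71803$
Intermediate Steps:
$o{\left(w \right)} = -4 + w$
$a{\left(f,q \right)} = \frac{1}{2}$ ($a{\left(f,q \right)} = \frac{1}{1 + 1} = \frac{1}{2}$)
$c{\left(A,V \right)} = -5 + A$ ($c{\left(A,V \right)} = A - 5 = -5 + A$)
$L{\left(x \right)} = 35 - 7 x$ ($L{\left(x \right)} = \left(-4 - 3\right) \left(-5 + x\right) = - 7 \left(-5 + x\right) = 35 - 7 x$)
$- 1217 \left(-4 + L{\left(a{\left(4,4 \right)} \right)} 2\right) = - 1217 \left(-4 + \left(35 - \frac{7}{2}\right) 2\right) = - 1217 \left(-4 + \frac{63}{2} \cdot 2\right) = - 1217 \left(-4 + 63\right) = \left(-1217\right) 59 = -71803$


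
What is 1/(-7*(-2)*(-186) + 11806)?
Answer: 1/9202 ≈ 0.00010867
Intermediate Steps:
1/(-7*(-2)*(-186) + 11806) = 1/(14*(-186) + 11806) = 1/(-2604 + 11806) = 1/9202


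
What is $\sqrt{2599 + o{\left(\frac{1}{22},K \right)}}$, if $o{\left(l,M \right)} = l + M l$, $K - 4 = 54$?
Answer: $\frac{\sqrt{1259214}}{22} \approx 51.007$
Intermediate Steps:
$K = 58$ ($K = 4 + 54 = 58$)
$\sqrt{2599 + o{\left(\frac{1}{22},K \right)}} = \sqrt{2599 + \frac{1 + 58}{22}} = \sqrt{2599 + \frac{1}{22} \cdot 59} = \sqrt{2599 + \frac{59}{22}} = \sqrt{\frac{57237}{22}} = \frac{\sqrt{1259214}}{22}$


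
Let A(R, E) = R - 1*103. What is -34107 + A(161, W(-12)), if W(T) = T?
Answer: -34049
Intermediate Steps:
A(R, E) = -103 + R (A(R, E) = R - 103 = -103 + R)
-34107 + A(161, W(-12)) = -34107 + (-103 + 161) = -34107 + 58 = -34049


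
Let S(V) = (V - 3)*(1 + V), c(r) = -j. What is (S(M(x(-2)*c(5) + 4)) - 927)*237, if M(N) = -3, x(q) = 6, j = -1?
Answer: -216855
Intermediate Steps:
c(r) = 1 (c(r) = -1*(-1) = 1)
S(V) = (1 + V)*(-3 + V) (S(V) = (-3 + V)*(1 + V) = (1 + V)*(-3 + V))
(S(M(x(-2)*c(5) + 4)) - 927)*237 = ((-3 + (-3)**2 - 2*(-3)) - 927)*237 = ((-3 + 9 + 6) - 927)*237 = (12 - 927)*237 = -915*237 = -216855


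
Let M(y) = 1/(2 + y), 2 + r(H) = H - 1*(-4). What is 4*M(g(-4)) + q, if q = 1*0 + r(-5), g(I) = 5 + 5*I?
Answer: -43/13 ≈ -3.3077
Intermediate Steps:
r(H) = 2 + H (r(H) = -2 + (H - 1*(-4)) = -2 + (H + 4) = -2 + (4 + H) = 2 + H)
q = -3 (q = 1*0 + (2 - 5) = 0 - 3 = -3)
4*M(g(-4)) + q = 4/(2 + (5 + 5*(-4))) - 3 = 4/(2 + (5 - 20)) - 3 = 4/(2 - 15) - 3 = 4/(-13) - 3 = 4*(-1/13) - 3 = -4/13 - 3 = -43/13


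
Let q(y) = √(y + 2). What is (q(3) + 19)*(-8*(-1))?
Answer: 152 + 8*√5 ≈ 169.89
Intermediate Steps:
q(y) = √(2 + y)
(q(3) + 19)*(-8*(-1)) = (√(2 + 3) + 19)*(-8*(-1)) = (√5 + 19)*8 = (19 + √5)*8 = 152 + 8*√5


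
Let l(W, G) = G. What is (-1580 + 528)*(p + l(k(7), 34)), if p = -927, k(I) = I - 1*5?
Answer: 939436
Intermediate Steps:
k(I) = -5 + I (k(I) = I - 5 = -5 + I)
(-1580 + 528)*(p + l(k(7), 34)) = (-1580 + 528)*(-927 + 34) = -1052*(-893) = 939436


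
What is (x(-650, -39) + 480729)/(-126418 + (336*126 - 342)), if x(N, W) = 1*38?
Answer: -2779/488 ≈ -5.6947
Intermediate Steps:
x(N, W) = 38
(x(-650, -39) + 480729)/(-126418 + (336*126 - 342)) = (38 + 480729)/(-126418 + (336*126 - 342)) = 480767/(-126418 + (42336 - 342)) = 480767/(-126418 + 41994) = 480767/(-84424) = 480767*(-1/84424) = -2779/488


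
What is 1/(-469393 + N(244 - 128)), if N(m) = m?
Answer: -1/469277 ≈ -2.1309e-6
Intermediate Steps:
1/(-469393 + N(244 - 128)) = 1/(-469393 + (244 - 128)) = 1/(-469393 + 116) = 1/(-469277) = -1/469277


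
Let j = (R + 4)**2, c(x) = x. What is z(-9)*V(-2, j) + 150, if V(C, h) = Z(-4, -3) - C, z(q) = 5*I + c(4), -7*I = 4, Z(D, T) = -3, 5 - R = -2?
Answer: 1042/7 ≈ 148.86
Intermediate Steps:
R = 7 (R = 5 - 1*(-2) = 5 + 2 = 7)
I = -4/7 (I = -1/7*4 = -4/7 ≈ -0.57143)
j = 121 (j = (7 + 4)**2 = 11**2 = 121)
z(q) = 8/7 (z(q) = 5*(-4/7) + 4 = -20/7 + 4 = 8/7)
V(C, h) = -3 - C
z(-9)*V(-2, j) + 150 = 8*(-3 - 1*(-2))/7 + 150 = 8*(-3 + 2)/7 + 150 = (8/7)*(-1) + 150 = -8/7 + 150 = 1042/7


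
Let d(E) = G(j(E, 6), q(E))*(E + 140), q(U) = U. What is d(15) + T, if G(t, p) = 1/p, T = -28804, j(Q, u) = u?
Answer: -86381/3 ≈ -28794.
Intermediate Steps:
d(E) = (140 + E)/E (d(E) = (E + 140)/E = (140 + E)/E)
d(15) + T = (140 + 15)/15 - 28804 = (1/15)*155 - 28804 = 31/3 - 28804 = -86381/3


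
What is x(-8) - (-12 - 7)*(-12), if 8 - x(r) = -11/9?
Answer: -1969/9 ≈ -218.78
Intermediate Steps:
x(r) = 83/9 (x(r) = 8 - (-11)/9 = 8 - 1*(-11/9) = 8 + 11/9 = 83/9)
x(-8) - (-12 - 7)*(-12) = 83/9 - (-12 - 7)*(-12) = 83/9 - (-19)*(-12) = 83/9 - 1*228 = 83/9 - 228 = -1969/9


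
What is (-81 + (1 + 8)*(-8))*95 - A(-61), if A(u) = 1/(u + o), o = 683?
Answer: -9040771/622 ≈ -14535.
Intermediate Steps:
A(u) = 1/(683 + u) (A(u) = 1/(u + 683) = 1/(683 + u))
(-81 + (1 + 8)*(-8))*95 - A(-61) = (-81 + (1 + 8)*(-8))*95 - 1/(683 - 61) = (-81 + 9*(-8))*95 - 1/622 = (-81 - 72)*95 - 1*1/622 = -153*95 - 1/622 = -14535 - 1/622 = -9040771/622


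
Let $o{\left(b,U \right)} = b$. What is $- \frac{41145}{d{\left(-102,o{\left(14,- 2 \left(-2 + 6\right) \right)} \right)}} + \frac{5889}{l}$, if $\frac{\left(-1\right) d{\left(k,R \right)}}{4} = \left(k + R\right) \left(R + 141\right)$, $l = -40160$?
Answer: $- \frac{1541943}{1711820} \approx -0.90076$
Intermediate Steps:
$d{\left(k,R \right)} = - 4 \left(141 + R\right) \left(R + k\right)$ ($d{\left(k,R \right)} = - 4 \left(k + R\right) \left(R + 141\right) = - 4 \left(R + k\right) \left(141 + R\right) = - 4 \left(141 + R\right) \left(R + k\right)$)
$- \frac{41145}{d{\left(-102,o{\left(14,- 2 \left(-2 + 6\right) \right)} \right)}} + \frac{5889}{l} = - \frac{41145}{\left(-564\right) 14 - -57528 - 4 \cdot 14^{2} - 56 \left(-102\right)} + \frac{5889}{-40160} = - \frac{41145}{-7896 + 57528 - 784 + 5712} + 5889 \left(- \frac{1}{40160}\right) = - \frac{41145}{-7896 + 57528 - 784 + 5712} - \frac{5889}{40160} = - \frac{41145}{54560} - \frac{5889}{40160} = \left(-41145\right) \frac{1}{54560} - \frac{5889}{40160} = - \frac{8229}{10912} - \frac{5889}{40160} = - \frac{1541943}{1711820}$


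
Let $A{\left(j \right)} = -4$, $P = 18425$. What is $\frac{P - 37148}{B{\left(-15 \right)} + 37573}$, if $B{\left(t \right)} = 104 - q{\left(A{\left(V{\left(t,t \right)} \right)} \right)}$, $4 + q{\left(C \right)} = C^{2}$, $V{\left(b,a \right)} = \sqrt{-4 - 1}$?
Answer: $- \frac{6241}{12555} \approx -0.49709$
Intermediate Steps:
$V{\left(b,a \right)} = i \sqrt{5}$ ($V{\left(b,a \right)} = \sqrt{-5} = i \sqrt{5}$)
$q{\left(C \right)} = -4 + C^{2}$
$B{\left(t \right)} = 92$ ($B{\left(t \right)} = 104 - \left(-4 + \left(-4\right)^{2}\right) = 104 - \left(-4 + 16\right) = 104 - 12 = 92$)
$\frac{P - 37148}{B{\left(-15 \right)} + 37573} = \frac{18425 - 37148}{92 + 37573} = - \frac{18723}{37665} = \left(-18723\right) \frac{1}{37665} = - \frac{6241}{12555}$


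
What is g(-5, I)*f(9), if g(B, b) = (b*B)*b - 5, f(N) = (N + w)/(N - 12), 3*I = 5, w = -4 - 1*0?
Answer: 850/27 ≈ 31.481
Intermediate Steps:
w = -4 (w = -4 + 0 = -4)
I = 5/3 (I = (1/3)*5 = 5/3 ≈ 1.6667)
f(N) = (-4 + N)/(-12 + N) (f(N) = (N - 4)/(N - 12) = (-4 + N)/(-12 + N))
g(B, b) = -5 + B*b**2 (g(B, b) = (B*b)*b - 5 = B*b**2 - 5 = -5 + B*b**2)
g(-5, I)*f(9) = (-5 - 5*(5/3)**2)*((-4 + 9)/(-12 + 9)) = (-5 - 5*25/9)*(5/(-3)) = (-5 - 125/9)*(-1/3*5) = -170/9*(-5/3) = 850/27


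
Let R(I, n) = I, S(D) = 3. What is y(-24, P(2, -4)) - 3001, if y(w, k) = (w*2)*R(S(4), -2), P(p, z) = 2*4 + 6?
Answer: -3145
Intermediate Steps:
P(p, z) = 14 (P(p, z) = 8 + 6 = 14)
y(w, k) = 6*w (y(w, k) = (w*2)*3 = (2*w)*3 = 6*w)
y(-24, P(2, -4)) - 3001 = 6*(-24) - 3001 = -144 - 3001 = -3145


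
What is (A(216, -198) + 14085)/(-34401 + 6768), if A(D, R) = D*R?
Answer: 9561/9211 ≈ 1.0380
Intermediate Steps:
(A(216, -198) + 14085)/(-34401 + 6768) = (216*(-198) + 14085)/(-34401 + 6768) = (-42768 + 14085)/(-27633) = -28683*(-1/27633) = 9561/9211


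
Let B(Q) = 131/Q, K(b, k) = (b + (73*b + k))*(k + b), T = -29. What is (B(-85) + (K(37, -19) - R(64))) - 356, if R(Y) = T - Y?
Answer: 4137584/85 ≈ 48677.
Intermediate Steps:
K(b, k) = (b + k)*(k + 74*b) (K(b, k) = (b + (k + 73*b))*(b + k) = (k + 74*b)*(b + k) = (b + k)*(k + 74*b))
R(Y) = -29 - Y
(B(-85) + (K(37, -19) - R(64))) - 356 = (131/(-85) + (((-19)² + 74*37² + 75*37*(-19)) - (-29 - 1*64))) - 356 = (131*(-1/85) + ((361 + 74*1369 - 52725) - (-29 - 64))) - 356 = (-131/85 + ((361 + 101306 - 52725) - 1*(-93))) - 356 = (-131/85 + (48942 + 93)) - 356 = (-131/85 + 49035) - 356 = 4167844/85 - 356 = 4137584/85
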